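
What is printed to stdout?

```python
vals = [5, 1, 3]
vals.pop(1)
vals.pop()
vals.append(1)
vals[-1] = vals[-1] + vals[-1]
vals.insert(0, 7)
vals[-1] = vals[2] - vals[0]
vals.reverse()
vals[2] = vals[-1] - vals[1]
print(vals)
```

[-5, 5, 2]

pop(1) removes 1 → [5, 3]
pop() removes 3 → [5]
append 1 → [5, 1]
vals[-1] = vals[-1]+vals[-1] = 1+1 = 2 → [5, 2]
insert 7 at 0 → [7, 5, 2]
vals[-1] = vals[2]-vals[0] = 2-7 = -5 → [7, 5, -5]
reverse → [-5, 5, 7]
vals[2] = vals[-1]-vals[1] = 7-5 = 2 → [-5, 5, 2]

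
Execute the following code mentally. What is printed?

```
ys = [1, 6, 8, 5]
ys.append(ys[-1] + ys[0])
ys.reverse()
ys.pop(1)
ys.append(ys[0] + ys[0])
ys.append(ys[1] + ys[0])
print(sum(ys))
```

47

append ys[-1]+ys[0] = 5+1 = 6 → [1, 6, 8, 5, 6]
reverse → [6, 5, 8, 6, 1]
pop(1) removes 5 → [6, 8, 6, 1]
append ys[0]+ys[0] = 6+6 = 12 → [6, 8, 6, 1, 12]
append ys[1]+ys[0] = 8+6 = 14 → [6, 8, 6, 1, 12, 14]
sum = 47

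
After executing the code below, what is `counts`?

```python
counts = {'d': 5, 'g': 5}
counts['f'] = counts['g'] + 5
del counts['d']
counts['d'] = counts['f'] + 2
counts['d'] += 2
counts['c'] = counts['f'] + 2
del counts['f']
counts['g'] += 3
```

{'g': 8, 'd': 14, 'c': 12}

counts['f'] = counts['g']+5 = 10 → {'d': 5, 'g': 5, 'f': 10}
del 'd' → {'g': 5, 'f': 10}
counts['d'] = counts['f']+2 = 12 → {'g': 5, 'f': 10, 'd': 12}
counts['d'] = 12+2 = 14 → {'g': 5, 'f': 10, 'd': 14}
counts['c'] = counts['f']+2 = 12 → {'g': 5, 'f': 10, 'd': 14, 'c': 12}
del 'f' → {'g': 5, 'd': 14, 'c': 12}
counts['g'] = 5+3 = 8 → {'g': 8, 'd': 14, 'c': 12}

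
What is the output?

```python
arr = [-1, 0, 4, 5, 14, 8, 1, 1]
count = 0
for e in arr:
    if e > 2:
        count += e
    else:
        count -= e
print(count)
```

30

e=-1: not >2, count = 0-(-1) = 1
e=0: not >2, count = 1-0 = 1
e=4: >2, count = 1+4 = 5
e=5: >2, count = 5+5 = 10
e=14: >2, count = 10+14 = 24
e=8: >2, count = 24+8 = 32
e=1: not >2, count = 32-1 = 31
e=1: not >2, count = 31-1 = 30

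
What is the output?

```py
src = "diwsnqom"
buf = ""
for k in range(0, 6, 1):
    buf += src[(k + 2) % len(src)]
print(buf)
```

wsnqom

k=0: add src[2]='w' → 'w'
k=1: add src[3]='s' → 'ws'
k=2: add src[4]='n' → 'wsn'
k=3: add src[5]='q' → 'wsnq'
k=4: add src[6]='o' → 'wsnqo'
k=5: add src[7]='m' → 'wsnqom'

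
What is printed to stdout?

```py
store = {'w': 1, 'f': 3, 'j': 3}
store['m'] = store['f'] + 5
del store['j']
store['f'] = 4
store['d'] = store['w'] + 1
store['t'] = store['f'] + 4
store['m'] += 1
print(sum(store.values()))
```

24

store['m'] = store['f']+5 = 8 → {'w': 1, 'f': 3, 'j': 3, 'm': 8}
del 'j' → {'w': 1, 'f': 3, 'm': 8}
store['f'] = 4 → {'w': 1, 'f': 4, 'm': 8}
store['d'] = store['w']+1 = 2 → {'w': 1, 'f': 4, 'm': 8, 'd': 2}
store['t'] = store['f']+4 = 8 → {'w': 1, 'f': 4, 'm': 8, 'd': 2, 't': 8}
store['m'] = 8+1 = 9 → {'w': 1, 'f': 4, 'm': 9, 'd': 2, 't': 8}
sum of values = 24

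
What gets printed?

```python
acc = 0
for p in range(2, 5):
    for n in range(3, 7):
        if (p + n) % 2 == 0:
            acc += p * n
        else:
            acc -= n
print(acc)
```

58

p=2,n=3: odd sum, acc = 0-3 = -3
p=2,n=4: even sum, acc = (-3)+8 = 5
p=2,n=5: odd sum, acc = 5-5 = 0
p=2,n=6: even sum, acc = 0+12 = 12
p=3,n=3: even sum, acc = 12+9 = 21
p=3,n=4: odd sum, acc = 21-4 = 17
p=3,n=5: even sum, acc = 17+15 = 32
p=3,n=6: odd sum, acc = 32-6 = 26
p=4,n=3: odd sum, acc = 26-3 = 23
p=4,n=4: even sum, acc = 23+16 = 39
p=4,n=5: odd sum, acc = 39-5 = 34
p=4,n=6: even sum, acc = 34+24 = 58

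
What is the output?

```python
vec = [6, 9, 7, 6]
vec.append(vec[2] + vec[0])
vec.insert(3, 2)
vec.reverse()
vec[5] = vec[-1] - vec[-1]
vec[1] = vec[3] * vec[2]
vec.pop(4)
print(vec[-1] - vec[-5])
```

-13

append vec[2]+vec[0] = 7+6 = 13 → [6, 9, 7, 6, 13]
insert 2 at 3 → [6, 9, 7, 2, 6, 13]
reverse → [13, 6, 2, 7, 9, 6]
vec[5] = vec[-1]-vec[-1] = 6-6 = 0 → [13, 6, 2, 7, 9, 0]
vec[1] = vec[3]*vec[2] = 7*2 = 14 → [13, 14, 2, 7, 9, 0]
pop(4) removes 9 → [13, 14, 2, 7, 0]
vec[-1]-vec[-5] = 0-13 = -13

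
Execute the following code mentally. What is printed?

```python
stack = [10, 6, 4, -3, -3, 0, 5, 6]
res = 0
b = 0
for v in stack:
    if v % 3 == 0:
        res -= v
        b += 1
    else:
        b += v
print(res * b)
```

-144

v=10: not %3==0; b=10
v=6: %3==0, res = 0-6 = -6; b=11
v=4: not %3==0; b=15
v=-3: %3==0, res = (-6)-(-3) = -3; b=16
v=-3: %3==0, res = (-3)-(-3) = 0; b=17
v=0: %3==0, res = 0-0 = 0; b=18
v=5: not %3==0; b=23
v=6: %3==0, res = 0-6 = -6; b=24
res*b = (-6)*24 = -144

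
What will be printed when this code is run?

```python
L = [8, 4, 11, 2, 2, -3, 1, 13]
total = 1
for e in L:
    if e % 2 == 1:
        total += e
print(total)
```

e=8: not odd
e=4: not odd
e=11: odd, total = 1+11 = 12
e=2: not odd
e=2: not odd
e=-3: odd, total = 12+(-3) = 9
e=1: odd, total = 9+1 = 10
e=13: odd, total = 10+13 = 23

23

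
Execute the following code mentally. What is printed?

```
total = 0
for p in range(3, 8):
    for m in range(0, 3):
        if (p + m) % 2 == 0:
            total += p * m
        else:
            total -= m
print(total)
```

p=3,m=0: odd sum, total = 0-0 = 0
p=3,m=1: even sum, total = 0+3 = 3
p=3,m=2: odd sum, total = 3-2 = 1
p=4,m=0: even sum, total = 1+0 = 1
p=4,m=1: odd sum, total = 1-1 = 0
p=4,m=2: even sum, total = 0+8 = 8
p=5,m=0: odd sum, total = 8-0 = 8
p=5,m=1: even sum, total = 8+5 = 13
p=5,m=2: odd sum, total = 13-2 = 11
p=6,m=0: even sum, total = 11+0 = 11
p=6,m=1: odd sum, total = 11-1 = 10
p=6,m=2: even sum, total = 10+12 = 22
p=7,m=0: odd sum, total = 22-0 = 22
p=7,m=1: even sum, total = 22+7 = 29
p=7,m=2: odd sum, total = 29-2 = 27

27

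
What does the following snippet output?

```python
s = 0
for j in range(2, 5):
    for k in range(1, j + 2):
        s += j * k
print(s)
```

j=2,k=1: s = 0+2 = 2
j=2,k=2: s = 2+4 = 6
j=2,k=3: s = 6+6 = 12
j=3,k=1: s = 12+3 = 15
j=3,k=2: s = 15+6 = 21
j=3,k=3: s = 21+9 = 30
j=3,k=4: s = 30+12 = 42
j=4,k=1: s = 42+4 = 46
j=4,k=2: s = 46+8 = 54
j=4,k=3: s = 54+12 = 66
j=4,k=4: s = 66+16 = 82
j=4,k=5: s = 82+20 = 102

102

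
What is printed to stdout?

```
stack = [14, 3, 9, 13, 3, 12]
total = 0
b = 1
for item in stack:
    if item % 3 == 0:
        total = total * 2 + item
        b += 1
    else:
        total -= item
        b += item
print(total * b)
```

item=14: not %3==0, total = 0-14 = -14; b=15
item=3: %3==0, total = (-14)*2+3 = -25; b=16
item=9: %3==0, total = (-25)*2+9 = -41; b=17
item=13: not %3==0, total = (-41)-13 = -54; b=30
item=3: %3==0, total = (-54)*2+3 = -105; b=31
item=12: %3==0, total = (-105)*2+12 = -198; b=32
total*b = (-198)*32 = -6336

-6336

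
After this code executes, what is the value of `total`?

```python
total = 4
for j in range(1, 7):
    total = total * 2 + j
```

376

j=1: total = 4*2+1 = 9
j=2: total = 9*2+2 = 20
j=3: total = 20*2+3 = 43
j=4: total = 43*2+4 = 90
j=5: total = 90*2+5 = 185
j=6: total = 185*2+6 = 376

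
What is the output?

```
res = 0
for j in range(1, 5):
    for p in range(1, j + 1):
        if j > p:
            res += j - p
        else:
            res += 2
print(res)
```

j=1,p=1: not 1>1, res = 0+2 = 2
j=2,p=1: 2>1, res = 2+1 = 3
j=2,p=2: not 2>2, res = 3+2 = 5
j=3,p=1: 3>1, res = 5+2 = 7
j=3,p=2: 3>2, res = 7+1 = 8
j=3,p=3: not 3>3, res = 8+2 = 10
j=4,p=1: 4>1, res = 10+3 = 13
j=4,p=2: 4>2, res = 13+2 = 15
j=4,p=3: 4>3, res = 15+1 = 16
j=4,p=4: not 4>4, res = 16+2 = 18

18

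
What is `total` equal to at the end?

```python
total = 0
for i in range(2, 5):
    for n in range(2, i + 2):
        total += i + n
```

57

i=2,n=2: total = 0+4 = 4
i=2,n=3: total = 4+5 = 9
i=3,n=2: total = 9+5 = 14
i=3,n=3: total = 14+6 = 20
i=3,n=4: total = 20+7 = 27
i=4,n=2: total = 27+6 = 33
i=4,n=3: total = 33+7 = 40
i=4,n=4: total = 40+8 = 48
i=4,n=5: total = 48+9 = 57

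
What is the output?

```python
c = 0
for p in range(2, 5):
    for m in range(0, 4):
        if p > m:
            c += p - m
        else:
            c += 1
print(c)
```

p=2,m=0: 2>0, c = 0+2 = 2
p=2,m=1: 2>1, c = 2+1 = 3
p=2,m=2: not 2>2, c = 3+1 = 4
p=2,m=3: not 2>3, c = 4+1 = 5
p=3,m=0: 3>0, c = 5+3 = 8
p=3,m=1: 3>1, c = 8+2 = 10
p=3,m=2: 3>2, c = 10+1 = 11
p=3,m=3: not 3>3, c = 11+1 = 12
p=4,m=0: 4>0, c = 12+4 = 16
p=4,m=1: 4>1, c = 16+3 = 19
p=4,m=2: 4>2, c = 19+2 = 21
p=4,m=3: 4>3, c = 21+1 = 22

22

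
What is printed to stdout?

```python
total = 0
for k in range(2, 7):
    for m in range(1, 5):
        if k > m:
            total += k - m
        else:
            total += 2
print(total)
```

46

k=2,m=1: 2>1, total = 0+1 = 1
k=2,m=2: not 2>2, total = 1+2 = 3
k=2,m=3: not 2>3, total = 3+2 = 5
k=2,m=4: not 2>4, total = 5+2 = 7
k=3,m=1: 3>1, total = 7+2 = 9
k=3,m=2: 3>2, total = 9+1 = 10
k=3,m=3: not 3>3, total = 10+2 = 12
k=3,m=4: not 3>4, total = 12+2 = 14
k=4,m=1: 4>1, total = 14+3 = 17
k=4,m=2: 4>2, total = 17+2 = 19
k=4,m=3: 4>3, total = 19+1 = 20
k=4,m=4: not 4>4, total = 20+2 = 22
k=5,m=1: 5>1, total = 22+4 = 26
k=5,m=2: 5>2, total = 26+3 = 29
k=5,m=3: 5>3, total = 29+2 = 31
k=5,m=4: 5>4, total = 31+1 = 32
k=6,m=1: 6>1, total = 32+5 = 37
k=6,m=2: 6>2, total = 37+4 = 41
k=6,m=3: 6>3, total = 41+3 = 44
k=6,m=4: 6>4, total = 44+2 = 46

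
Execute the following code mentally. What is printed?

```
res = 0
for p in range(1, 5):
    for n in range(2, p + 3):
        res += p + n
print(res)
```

p=1,n=2: res = 0+3 = 3
p=1,n=3: res = 3+4 = 7
p=2,n=2: res = 7+4 = 11
p=2,n=3: res = 11+5 = 16
p=2,n=4: res = 16+6 = 22
p=3,n=2: res = 22+5 = 27
p=3,n=3: res = 27+6 = 33
p=3,n=4: res = 33+7 = 40
p=3,n=5: res = 40+8 = 48
p=4,n=2: res = 48+6 = 54
p=4,n=3: res = 54+7 = 61
p=4,n=4: res = 61+8 = 69
p=4,n=5: res = 69+9 = 78
p=4,n=6: res = 78+10 = 88

88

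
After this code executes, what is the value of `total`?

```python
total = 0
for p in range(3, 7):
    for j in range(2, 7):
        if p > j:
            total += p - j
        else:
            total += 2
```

40

p=3,j=2: 3>2, total = 0+1 = 1
p=3,j=3: not 3>3, total = 1+2 = 3
p=3,j=4: not 3>4, total = 3+2 = 5
p=3,j=5: not 3>5, total = 5+2 = 7
p=3,j=6: not 3>6, total = 7+2 = 9
p=4,j=2: 4>2, total = 9+2 = 11
p=4,j=3: 4>3, total = 11+1 = 12
p=4,j=4: not 4>4, total = 12+2 = 14
p=4,j=5: not 4>5, total = 14+2 = 16
p=4,j=6: not 4>6, total = 16+2 = 18
p=5,j=2: 5>2, total = 18+3 = 21
p=5,j=3: 5>3, total = 21+2 = 23
p=5,j=4: 5>4, total = 23+1 = 24
p=5,j=5: not 5>5, total = 24+2 = 26
p=5,j=6: not 5>6, total = 26+2 = 28
p=6,j=2: 6>2, total = 28+4 = 32
p=6,j=3: 6>3, total = 32+3 = 35
p=6,j=4: 6>4, total = 35+2 = 37
p=6,j=5: 6>5, total = 37+1 = 38
p=6,j=6: not 6>6, total = 38+2 = 40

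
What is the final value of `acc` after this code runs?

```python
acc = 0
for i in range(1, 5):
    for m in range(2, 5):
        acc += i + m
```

66

i=1,m=2: acc = 0+3 = 3
i=1,m=3: acc = 3+4 = 7
i=1,m=4: acc = 7+5 = 12
i=2,m=2: acc = 12+4 = 16
i=2,m=3: acc = 16+5 = 21
i=2,m=4: acc = 21+6 = 27
i=3,m=2: acc = 27+5 = 32
i=3,m=3: acc = 32+6 = 38
i=3,m=4: acc = 38+7 = 45
i=4,m=2: acc = 45+6 = 51
i=4,m=3: acc = 51+7 = 58
i=4,m=4: acc = 58+8 = 66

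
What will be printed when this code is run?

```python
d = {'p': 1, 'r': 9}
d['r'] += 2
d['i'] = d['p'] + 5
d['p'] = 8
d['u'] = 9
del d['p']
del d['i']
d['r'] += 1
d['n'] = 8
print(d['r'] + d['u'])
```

d['r'] = 9+2 = 11 → {'p': 1, 'r': 11}
d['i'] = d['p']+5 = 6 → {'p': 1, 'r': 11, 'i': 6}
d['p'] = 8 → {'p': 8, 'r': 11, 'i': 6}
d['u'] = 9 → {'p': 8, 'r': 11, 'i': 6, 'u': 9}
del 'p' → {'r': 11, 'i': 6, 'u': 9}
del 'i' → {'r': 11, 'u': 9}
d['r'] = 11+1 = 12 → {'r': 12, 'u': 9}
d['n'] = 8 → {'r': 12, 'u': 9, 'n': 8}
d['r']+d['u'] = 12+9 = 21

21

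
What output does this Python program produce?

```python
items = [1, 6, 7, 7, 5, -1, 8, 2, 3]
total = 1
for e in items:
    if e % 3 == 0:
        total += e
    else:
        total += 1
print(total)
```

e=1: not %3==0, total = 1+1 = 2
e=6: %3==0, total = 2+6 = 8
e=7: not %3==0, total = 8+1 = 9
e=7: not %3==0, total = 9+1 = 10
e=5: not %3==0, total = 10+1 = 11
e=-1: not %3==0, total = 11+1 = 12
e=8: not %3==0, total = 12+1 = 13
e=2: not %3==0, total = 13+1 = 14
e=3: %3==0, total = 14+3 = 17

17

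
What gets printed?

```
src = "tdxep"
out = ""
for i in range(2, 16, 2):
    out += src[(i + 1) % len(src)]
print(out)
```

etxpdet

i=2: add src[3]='e' → 'e'
i=4: add src[0]='t' → 'et'
i=6: add src[2]='x' → 'etx'
i=8: add src[4]='p' → 'etxp'
i=10: add src[1]='d' → 'etxpd'
i=12: add src[3]='e' → 'etxpde'
i=14: add src[0]='t' → 'etxpdet'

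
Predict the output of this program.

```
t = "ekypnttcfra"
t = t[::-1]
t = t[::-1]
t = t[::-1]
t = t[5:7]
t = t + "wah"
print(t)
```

tnwah

reverse → 'arfcttnpyke'
reverse → 'ekypnttcfra'
reverse → 'arfcttnpyke'
slice [5:7] → 'tn'
+ 'wah' → 'tnwah'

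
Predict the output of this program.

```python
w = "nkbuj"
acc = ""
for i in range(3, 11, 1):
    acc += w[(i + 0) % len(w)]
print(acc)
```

ujnkbujn

i=3: add w[3]='u' → 'u'
i=4: add w[4]='j' → 'uj'
i=5: add w[0]='n' → 'ujn'
i=6: add w[1]='k' → 'ujnk'
i=7: add w[2]='b' → 'ujnkb'
i=8: add w[3]='u' → 'ujnkbu'
i=9: add w[4]='j' → 'ujnkbuj'
i=10: add w[0]='n' → 'ujnkbujn'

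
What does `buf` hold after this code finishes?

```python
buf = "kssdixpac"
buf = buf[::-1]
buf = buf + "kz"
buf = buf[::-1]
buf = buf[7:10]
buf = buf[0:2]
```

'xp'

reverse → 'capxidssk'
+ 'kz' → 'capxidsskkz'
reverse → 'zkkssdixpac'
slice [7:10] → 'xpa'
slice [0:2] → 'xp'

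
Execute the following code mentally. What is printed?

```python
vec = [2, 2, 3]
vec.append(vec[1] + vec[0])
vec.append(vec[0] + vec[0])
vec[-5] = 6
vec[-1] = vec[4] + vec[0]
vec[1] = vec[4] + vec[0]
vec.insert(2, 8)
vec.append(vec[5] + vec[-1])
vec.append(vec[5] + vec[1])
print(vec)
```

append vec[1]+vec[0] = 2+2 = 4 → [2, 2, 3, 4]
append vec[0]+vec[0] = 2+2 = 4 → [2, 2, 3, 4, 4]
vec[-5] = 6 → [6, 2, 3, 4, 4]
vec[-1] = vec[4]+vec[0] = 4+6 = 10 → [6, 2, 3, 4, 10]
vec[1] = vec[4]+vec[0] = 10+6 = 16 → [6, 16, 3, 4, 10]
insert 8 at 2 → [6, 16, 8, 3, 4, 10]
append vec[5]+vec[-1] = 10+10 = 20 → [6, 16, 8, 3, 4, 10, 20]
append vec[5]+vec[1] = 10+16 = 26 → [6, 16, 8, 3, 4, 10, 20, 26]

[6, 16, 8, 3, 4, 10, 20, 26]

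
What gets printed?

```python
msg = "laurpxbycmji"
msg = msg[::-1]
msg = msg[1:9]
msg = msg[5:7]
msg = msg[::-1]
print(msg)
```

reverse → 'ijmcybxprual'
slice [1:9] → 'jmcybxpr'
slice [5:7] → 'xp'
reverse → 'px'

px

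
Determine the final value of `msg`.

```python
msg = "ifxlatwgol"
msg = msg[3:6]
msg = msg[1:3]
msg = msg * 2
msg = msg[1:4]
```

'tat'

slice [3:6] → 'lat'
slice [1:3] → 'at'
repeat ×2 → 'atat'
slice [1:4] → 'tat'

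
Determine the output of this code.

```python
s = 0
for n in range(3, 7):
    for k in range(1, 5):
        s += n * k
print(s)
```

n=3,k=1: s = 0+3 = 3
n=3,k=2: s = 3+6 = 9
n=3,k=3: s = 9+9 = 18
n=3,k=4: s = 18+12 = 30
n=4,k=1: s = 30+4 = 34
n=4,k=2: s = 34+8 = 42
n=4,k=3: s = 42+12 = 54
n=4,k=4: s = 54+16 = 70
n=5,k=1: s = 70+5 = 75
n=5,k=2: s = 75+10 = 85
n=5,k=3: s = 85+15 = 100
n=5,k=4: s = 100+20 = 120
n=6,k=1: s = 120+6 = 126
n=6,k=2: s = 126+12 = 138
n=6,k=3: s = 138+18 = 156
n=6,k=4: s = 156+24 = 180

180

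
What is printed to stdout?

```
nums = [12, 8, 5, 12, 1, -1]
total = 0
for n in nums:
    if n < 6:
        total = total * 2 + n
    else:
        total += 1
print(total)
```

41

n=12: not <6, total = 0+1 = 1
n=8: not <6, total = 1+1 = 2
n=5: <6, total = 2*2+5 = 9
n=12: not <6, total = 9+1 = 10
n=1: <6, total = 10*2+1 = 21
n=-1: <6, total = 21*2+(-1) = 41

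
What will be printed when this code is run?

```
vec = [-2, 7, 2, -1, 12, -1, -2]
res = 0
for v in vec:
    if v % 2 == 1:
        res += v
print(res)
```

5

v=-2: not odd
v=7: odd, res = 0+7 = 7
v=2: not odd
v=-1: odd, res = 7+(-1) = 6
v=12: not odd
v=-1: odd, res = 6+(-1) = 5
v=-2: not odd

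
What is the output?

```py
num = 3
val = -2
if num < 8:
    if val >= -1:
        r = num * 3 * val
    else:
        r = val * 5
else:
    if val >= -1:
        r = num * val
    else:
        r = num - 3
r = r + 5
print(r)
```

-5

num=3, val=-2
num < 8 is True; val >= -1 is False
→ r = val * 5 = -10
r = (-10)+5 = -5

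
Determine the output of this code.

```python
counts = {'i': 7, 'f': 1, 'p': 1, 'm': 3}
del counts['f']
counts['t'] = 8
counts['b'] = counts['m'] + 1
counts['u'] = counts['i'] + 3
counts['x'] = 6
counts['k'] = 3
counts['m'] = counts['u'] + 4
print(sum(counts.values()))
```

53

del 'f' → {'i': 7, 'p': 1, 'm': 3}
counts['t'] = 8 → {'i': 7, 'p': 1, 'm': 3, 't': 8}
counts['b'] = counts['m']+1 = 4 → {'i': 7, 'p': 1, 'm': 3, 't': 8, 'b': 4}
counts['u'] = counts['i']+3 = 10 → {'i': 7, 'p': 1, 'm': 3, 't': 8, 'b': 4, 'u': 10}
counts['x'] = 6 → {'i': 7, 'p': 1, 'm': 3, 't': 8, 'b': 4, 'u': 10, 'x': 6}
counts['k'] = 3 → {'i': 7, 'p': 1, 'm': 3, 't': 8, 'b': 4, 'u': 10, 'x': 6, 'k': 3}
counts['m'] = counts['u']+4 = 14 → {'i': 7, 'p': 1, 'm': 14, 't': 8, 'b': 4, 'u': 10, 'x': 6, 'k': 3}
sum of values = 53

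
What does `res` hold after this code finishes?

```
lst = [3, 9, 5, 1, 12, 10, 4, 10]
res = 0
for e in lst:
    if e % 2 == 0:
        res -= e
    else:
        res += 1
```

e=3: not even, res = 0+1 = 1
e=9: not even, res = 1+1 = 2
e=5: not even, res = 2+1 = 3
e=1: not even, res = 3+1 = 4
e=12: even, res = 4-12 = -8
e=10: even, res = (-8)-10 = -18
e=4: even, res = (-18)-4 = -22
e=10: even, res = (-22)-10 = -32

-32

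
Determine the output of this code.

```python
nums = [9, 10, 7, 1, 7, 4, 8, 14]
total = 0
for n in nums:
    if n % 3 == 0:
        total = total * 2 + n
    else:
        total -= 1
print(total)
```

2

n=9: %3==0, total = 0*2+9 = 9
n=10: not %3==0, total = 9-1 = 8
n=7: not %3==0, total = 8-1 = 7
n=1: not %3==0, total = 7-1 = 6
n=7: not %3==0, total = 6-1 = 5
n=4: not %3==0, total = 5-1 = 4
n=8: not %3==0, total = 4-1 = 3
n=14: not %3==0, total = 3-1 = 2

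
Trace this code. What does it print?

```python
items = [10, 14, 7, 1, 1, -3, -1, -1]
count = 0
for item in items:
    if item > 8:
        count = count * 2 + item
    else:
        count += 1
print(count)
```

item=10: >8, count = 0*2+10 = 10
item=14: >8, count = 10*2+14 = 34
item=7: not >8, count = 34+1 = 35
item=1: not >8, count = 35+1 = 36
item=1: not >8, count = 36+1 = 37
item=-3: not >8, count = 37+1 = 38
item=-1: not >8, count = 38+1 = 39
item=-1: not >8, count = 39+1 = 40

40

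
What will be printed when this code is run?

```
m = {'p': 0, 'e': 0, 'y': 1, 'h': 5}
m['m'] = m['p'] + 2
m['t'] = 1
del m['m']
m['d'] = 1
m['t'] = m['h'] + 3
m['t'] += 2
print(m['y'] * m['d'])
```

m['m'] = m['p']+2 = 2 → {'p': 0, 'e': 0, 'y': 1, 'h': 5, 'm': 2}
m['t'] = 1 → {'p': 0, 'e': 0, 'y': 1, 'h': 5, 'm': 2, 't': 1}
del 'm' → {'p': 0, 'e': 0, 'y': 1, 'h': 5, 't': 1}
m['d'] = 1 → {'p': 0, 'e': 0, 'y': 1, 'h': 5, 't': 1, 'd': 1}
m['t'] = m['h']+3 = 8 → {'p': 0, 'e': 0, 'y': 1, 'h': 5, 't': 8, 'd': 1}
m['t'] = 8+2 = 10 → {'p': 0, 'e': 0, 'y': 1, 'h': 5, 't': 10, 'd': 1}
m['y']*m['d'] = 1*1 = 1

1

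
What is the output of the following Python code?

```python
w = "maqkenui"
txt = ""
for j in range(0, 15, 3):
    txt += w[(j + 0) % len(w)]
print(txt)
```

j=0: add w[0]='m' → 'm'
j=3: add w[3]='k' → 'mk'
j=6: add w[6]='u' → 'mku'
j=9: add w[1]='a' → 'mkua'
j=12: add w[4]='e' → 'mkuae'

mkuae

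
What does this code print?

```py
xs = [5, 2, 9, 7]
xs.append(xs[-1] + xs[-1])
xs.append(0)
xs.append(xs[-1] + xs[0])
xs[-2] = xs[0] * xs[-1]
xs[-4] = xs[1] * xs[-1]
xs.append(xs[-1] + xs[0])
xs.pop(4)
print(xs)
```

[5, 2, 9, 10, 25, 5, 10]

append xs[-1]+xs[-1] = 7+7 = 14 → [5, 2, 9, 7, 14]
append 0 → [5, 2, 9, 7, 14, 0]
append xs[-1]+xs[0] = 0+5 = 5 → [5, 2, 9, 7, 14, 0, 5]
xs[-2] = xs[0]*xs[-1] = 5*5 = 25 → [5, 2, 9, 7, 14, 25, 5]
xs[-4] = xs[1]*xs[-1] = 2*5 = 10 → [5, 2, 9, 10, 14, 25, 5]
append xs[-1]+xs[0] = 5+5 = 10 → [5, 2, 9, 10, 14, 25, 5, 10]
pop(4) removes 14 → [5, 2, 9, 10, 25, 5, 10]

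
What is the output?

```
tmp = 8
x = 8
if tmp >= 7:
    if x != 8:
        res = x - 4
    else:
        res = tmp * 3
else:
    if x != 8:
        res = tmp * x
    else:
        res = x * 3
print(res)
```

24

tmp=8, x=8
tmp >= 7 is True; x != 8 is False
→ res = tmp * 3 = 24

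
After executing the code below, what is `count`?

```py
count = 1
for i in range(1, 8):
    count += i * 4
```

i=1: count = 1+1*4 = 5
i=2: count = 5+2*4 = 13
i=3: count = 13+3*4 = 25
i=4: count = 25+4*4 = 41
i=5: count = 41+5*4 = 61
i=6: count = 61+6*4 = 85
i=7: count = 85+7*4 = 113

113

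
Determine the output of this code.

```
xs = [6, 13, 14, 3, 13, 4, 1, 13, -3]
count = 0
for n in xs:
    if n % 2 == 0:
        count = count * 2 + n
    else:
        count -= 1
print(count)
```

45

n=6: even, count = 0*2+6 = 6
n=13: not even, count = 6-1 = 5
n=14: even, count = 5*2+14 = 24
n=3: not even, count = 24-1 = 23
n=13: not even, count = 23-1 = 22
n=4: even, count = 22*2+4 = 48
n=1: not even, count = 48-1 = 47
n=13: not even, count = 47-1 = 46
n=-3: not even, count = 46-1 = 45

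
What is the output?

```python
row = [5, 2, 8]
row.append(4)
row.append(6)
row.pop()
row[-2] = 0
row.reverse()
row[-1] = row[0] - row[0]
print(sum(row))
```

append 4 → [5, 2, 8, 4]
append 6 → [5, 2, 8, 4, 6]
pop() removes 6 → [5, 2, 8, 4]
row[-2] = 0 → [5, 2, 0, 4]
reverse → [4, 0, 2, 5]
row[-1] = row[0]-row[0] = 4-4 = 0 → [4, 0, 2, 0]
sum = 6

6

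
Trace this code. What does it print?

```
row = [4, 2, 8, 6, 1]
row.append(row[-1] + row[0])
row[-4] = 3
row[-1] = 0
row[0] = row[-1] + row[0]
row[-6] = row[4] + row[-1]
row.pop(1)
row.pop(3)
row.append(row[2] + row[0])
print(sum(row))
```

17

append row[-1]+row[0] = 1+4 = 5 → [4, 2, 8, 6, 1, 5]
row[-4] = 3 → [4, 2, 3, 6, 1, 5]
row[-1] = 0 → [4, 2, 3, 6, 1, 0]
row[0] = row[-1]+row[0] = 0+4 = 4 → [4, 2, 3, 6, 1, 0]
row[-6] = row[4]+row[-1] = 1+0 = 1 → [1, 2, 3, 6, 1, 0]
pop(1) removes 2 → [1, 3, 6, 1, 0]
pop(3) removes 1 → [1, 3, 6, 0]
append row[2]+row[0] = 6+1 = 7 → [1, 3, 6, 0, 7]
sum = 17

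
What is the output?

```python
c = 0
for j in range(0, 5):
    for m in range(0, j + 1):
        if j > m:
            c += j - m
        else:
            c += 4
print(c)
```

j=0,m=0: not 0>0, c = 0+4 = 4
j=1,m=0: 1>0, c = 4+1 = 5
j=1,m=1: not 1>1, c = 5+4 = 9
j=2,m=0: 2>0, c = 9+2 = 11
j=2,m=1: 2>1, c = 11+1 = 12
j=2,m=2: not 2>2, c = 12+4 = 16
j=3,m=0: 3>0, c = 16+3 = 19
j=3,m=1: 3>1, c = 19+2 = 21
j=3,m=2: 3>2, c = 21+1 = 22
j=3,m=3: not 3>3, c = 22+4 = 26
j=4,m=0: 4>0, c = 26+4 = 30
j=4,m=1: 4>1, c = 30+3 = 33
j=4,m=2: 4>2, c = 33+2 = 35
j=4,m=3: 4>3, c = 35+1 = 36
j=4,m=4: not 4>4, c = 36+4 = 40

40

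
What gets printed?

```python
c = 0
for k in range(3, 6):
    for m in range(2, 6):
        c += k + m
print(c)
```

k=3,m=2: c = 0+5 = 5
k=3,m=3: c = 5+6 = 11
k=3,m=4: c = 11+7 = 18
k=3,m=5: c = 18+8 = 26
k=4,m=2: c = 26+6 = 32
k=4,m=3: c = 32+7 = 39
k=4,m=4: c = 39+8 = 47
k=4,m=5: c = 47+9 = 56
k=5,m=2: c = 56+7 = 63
k=5,m=3: c = 63+8 = 71
k=5,m=4: c = 71+9 = 80
k=5,m=5: c = 80+10 = 90

90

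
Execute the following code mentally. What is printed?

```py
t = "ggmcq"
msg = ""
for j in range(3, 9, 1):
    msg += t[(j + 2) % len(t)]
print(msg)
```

j=3: add t[0]='g' → 'g'
j=4: add t[1]='g' → 'gg'
j=5: add t[2]='m' → 'ggm'
j=6: add t[3]='c' → 'ggmc'
j=7: add t[4]='q' → 'ggmcq'
j=8: add t[0]='g' → 'ggmcqg'

ggmcqg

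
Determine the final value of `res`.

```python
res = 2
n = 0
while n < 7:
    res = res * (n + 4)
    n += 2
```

n=0: res = 2*4 = 8
n=2: res = 8*6 = 48
n=4: res = 48*8 = 384
n=6: res = 384*10 = 3840

3840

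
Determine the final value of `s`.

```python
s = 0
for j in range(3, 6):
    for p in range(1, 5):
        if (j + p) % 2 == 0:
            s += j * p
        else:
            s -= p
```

40

j=3,p=1: even sum, s = 0+3 = 3
j=3,p=2: odd sum, s = 3-2 = 1
j=3,p=3: even sum, s = 1+9 = 10
j=3,p=4: odd sum, s = 10-4 = 6
j=4,p=1: odd sum, s = 6-1 = 5
j=4,p=2: even sum, s = 5+8 = 13
j=4,p=3: odd sum, s = 13-3 = 10
j=4,p=4: even sum, s = 10+16 = 26
j=5,p=1: even sum, s = 26+5 = 31
j=5,p=2: odd sum, s = 31-2 = 29
j=5,p=3: even sum, s = 29+15 = 44
j=5,p=4: odd sum, s = 44-4 = 40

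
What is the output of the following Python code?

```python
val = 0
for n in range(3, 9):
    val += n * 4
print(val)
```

n=3: val = 0+3*4 = 12
n=4: val = 12+4*4 = 28
n=5: val = 28+5*4 = 48
n=6: val = 48+6*4 = 72
n=7: val = 72+7*4 = 100
n=8: val = 100+8*4 = 132

132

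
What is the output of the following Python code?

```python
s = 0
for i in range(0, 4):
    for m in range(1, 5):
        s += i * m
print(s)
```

i=0,m=1: s = 0+0 = 0
i=0,m=2: s = 0+0 = 0
i=0,m=3: s = 0+0 = 0
i=0,m=4: s = 0+0 = 0
i=1,m=1: s = 0+1 = 1
i=1,m=2: s = 1+2 = 3
i=1,m=3: s = 3+3 = 6
i=1,m=4: s = 6+4 = 10
i=2,m=1: s = 10+2 = 12
i=2,m=2: s = 12+4 = 16
i=2,m=3: s = 16+6 = 22
i=2,m=4: s = 22+8 = 30
i=3,m=1: s = 30+3 = 33
i=3,m=2: s = 33+6 = 39
i=3,m=3: s = 39+9 = 48
i=3,m=4: s = 48+12 = 60

60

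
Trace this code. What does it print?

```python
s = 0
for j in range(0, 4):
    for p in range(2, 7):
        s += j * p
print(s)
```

j=0,p=2: s = 0+0 = 0
j=0,p=3: s = 0+0 = 0
j=0,p=4: s = 0+0 = 0
j=0,p=5: s = 0+0 = 0
j=0,p=6: s = 0+0 = 0
j=1,p=2: s = 0+2 = 2
j=1,p=3: s = 2+3 = 5
j=1,p=4: s = 5+4 = 9
j=1,p=5: s = 9+5 = 14
j=1,p=6: s = 14+6 = 20
j=2,p=2: s = 20+4 = 24
j=2,p=3: s = 24+6 = 30
j=2,p=4: s = 30+8 = 38
j=2,p=5: s = 38+10 = 48
j=2,p=6: s = 48+12 = 60
j=3,p=2: s = 60+6 = 66
j=3,p=3: s = 66+9 = 75
j=3,p=4: s = 75+12 = 87
j=3,p=5: s = 87+15 = 102
j=3,p=6: s = 102+18 = 120

120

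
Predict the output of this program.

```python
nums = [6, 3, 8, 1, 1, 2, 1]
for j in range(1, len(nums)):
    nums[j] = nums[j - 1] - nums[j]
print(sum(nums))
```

j=1: nums[1] = 6-3 = 3 → [6, 3, 8, 1, 1, 2, 1]
j=2: nums[2] = 3-8 = -5 → [6, 3, -5, 1, 1, 2, 1]
j=3: nums[3] = (-5)-1 = -6 → [6, 3, -5, -6, 1, 2, 1]
j=4: nums[4] = (-6)-1 = -7 → [6, 3, -5, -6, -7, 2, 1]
j=5: nums[5] = (-7)-2 = -9 → [6, 3, -5, -6, -7, -9, 1]
j=6: nums[6] = (-9)-1 = -10 → [6, 3, -5, -6, -7, -9, -10]
sum = -28

-28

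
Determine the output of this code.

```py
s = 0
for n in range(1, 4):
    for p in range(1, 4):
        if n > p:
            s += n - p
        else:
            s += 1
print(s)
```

n=1,p=1: not 1>1, s = 0+1 = 1
n=1,p=2: not 1>2, s = 1+1 = 2
n=1,p=3: not 1>3, s = 2+1 = 3
n=2,p=1: 2>1, s = 3+1 = 4
n=2,p=2: not 2>2, s = 4+1 = 5
n=2,p=3: not 2>3, s = 5+1 = 6
n=3,p=1: 3>1, s = 6+2 = 8
n=3,p=2: 3>2, s = 8+1 = 9
n=3,p=3: not 3>3, s = 9+1 = 10

10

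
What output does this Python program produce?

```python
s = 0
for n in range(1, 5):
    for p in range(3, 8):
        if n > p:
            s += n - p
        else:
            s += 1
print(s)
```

n=1,p=3: not 1>3, s = 0+1 = 1
n=1,p=4: not 1>4, s = 1+1 = 2
n=1,p=5: not 1>5, s = 2+1 = 3
n=1,p=6: not 1>6, s = 3+1 = 4
n=1,p=7: not 1>7, s = 4+1 = 5
n=2,p=3: not 2>3, s = 5+1 = 6
n=2,p=4: not 2>4, s = 6+1 = 7
n=2,p=5: not 2>5, s = 7+1 = 8
n=2,p=6: not 2>6, s = 8+1 = 9
n=2,p=7: not 2>7, s = 9+1 = 10
n=3,p=3: not 3>3, s = 10+1 = 11
n=3,p=4: not 3>4, s = 11+1 = 12
n=3,p=5: not 3>5, s = 12+1 = 13
n=3,p=6: not 3>6, s = 13+1 = 14
n=3,p=7: not 3>7, s = 14+1 = 15
n=4,p=3: 4>3, s = 15+1 = 16
n=4,p=4: not 4>4, s = 16+1 = 17
n=4,p=5: not 4>5, s = 17+1 = 18
n=4,p=6: not 4>6, s = 18+1 = 19
n=4,p=7: not 4>7, s = 19+1 = 20

20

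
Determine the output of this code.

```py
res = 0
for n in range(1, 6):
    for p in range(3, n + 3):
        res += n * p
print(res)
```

n=1,p=3: res = 0+3 = 3
n=2,p=3: res = 3+6 = 9
n=2,p=4: res = 9+8 = 17
n=3,p=3: res = 17+9 = 26
n=3,p=4: res = 26+12 = 38
n=3,p=5: res = 38+15 = 53
n=4,p=3: res = 53+12 = 65
n=4,p=4: res = 65+16 = 81
n=4,p=5: res = 81+20 = 101
n=4,p=6: res = 101+24 = 125
n=5,p=3: res = 125+15 = 140
n=5,p=4: res = 140+20 = 160
n=5,p=5: res = 160+25 = 185
n=5,p=6: res = 185+30 = 215
n=5,p=7: res = 215+35 = 250

250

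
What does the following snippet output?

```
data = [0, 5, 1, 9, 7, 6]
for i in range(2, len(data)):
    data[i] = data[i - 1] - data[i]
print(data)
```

[0, 5, 4, -5, -12, -18]

i=2: data[2] = 5-1 = 4 → [0, 5, 4, 9, 7, 6]
i=3: data[3] = 4-9 = -5 → [0, 5, 4, -5, 7, 6]
i=4: data[4] = (-5)-7 = -12 → [0, 5, 4, -5, -12, 6]
i=5: data[5] = (-12)-6 = -18 → [0, 5, 4, -5, -12, -18]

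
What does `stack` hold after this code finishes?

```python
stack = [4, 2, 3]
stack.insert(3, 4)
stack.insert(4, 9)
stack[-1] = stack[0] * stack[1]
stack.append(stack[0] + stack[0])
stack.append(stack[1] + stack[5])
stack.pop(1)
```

insert 4 at 3 → [4, 2, 3, 4]
insert 9 at 4 → [4, 2, 3, 4, 9]
stack[-1] = stack[0]*stack[1] = 4*2 = 8 → [4, 2, 3, 4, 8]
append stack[0]+stack[0] = 4+4 = 8 → [4, 2, 3, 4, 8, 8]
append stack[1]+stack[5] = 2+8 = 10 → [4, 2, 3, 4, 8, 8, 10]
pop(1) removes 2 → [4, 3, 4, 8, 8, 10]

[4, 3, 4, 8, 8, 10]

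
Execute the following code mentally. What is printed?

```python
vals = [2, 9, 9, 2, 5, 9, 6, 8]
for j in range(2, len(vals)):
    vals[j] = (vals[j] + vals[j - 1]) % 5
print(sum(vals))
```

21

j=2: vals[2] = (9+9)%5 = 3 → [2, 9, 3, 2, 5, 9, 6, 8]
j=3: vals[3] = (2+3)%5 = 0 → [2, 9, 3, 0, 5, 9, 6, 8]
j=4: vals[4] = (5+0)%5 = 0 → [2, 9, 3, 0, 0, 9, 6, 8]
j=5: vals[5] = (9+0)%5 = 4 → [2, 9, 3, 0, 0, 4, 6, 8]
j=6: vals[6] = (6+4)%5 = 0 → [2, 9, 3, 0, 0, 4, 0, 8]
j=7: vals[7] = (8+0)%5 = 3 → [2, 9, 3, 0, 0, 4, 0, 3]
sum = 21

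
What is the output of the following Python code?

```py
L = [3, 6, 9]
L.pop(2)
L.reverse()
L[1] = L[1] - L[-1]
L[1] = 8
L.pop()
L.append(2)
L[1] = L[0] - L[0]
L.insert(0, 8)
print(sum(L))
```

pop(2) removes 9 → [3, 6]
reverse → [6, 3]
L[1] = L[1]-L[-1] = 3-3 = 0 → [6, 0]
L[1] = 8 → [6, 8]
pop() removes 8 → [6]
append 2 → [6, 2]
L[1] = L[0]-L[0] = 6-6 = 0 → [6, 0]
insert 8 at 0 → [8, 6, 0]
sum = 14

14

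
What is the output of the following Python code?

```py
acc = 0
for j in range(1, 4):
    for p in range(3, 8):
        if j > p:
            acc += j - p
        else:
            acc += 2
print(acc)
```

30

j=1,p=3: not 1>3, acc = 0+2 = 2
j=1,p=4: not 1>4, acc = 2+2 = 4
j=1,p=5: not 1>5, acc = 4+2 = 6
j=1,p=6: not 1>6, acc = 6+2 = 8
j=1,p=7: not 1>7, acc = 8+2 = 10
j=2,p=3: not 2>3, acc = 10+2 = 12
j=2,p=4: not 2>4, acc = 12+2 = 14
j=2,p=5: not 2>5, acc = 14+2 = 16
j=2,p=6: not 2>6, acc = 16+2 = 18
j=2,p=7: not 2>7, acc = 18+2 = 20
j=3,p=3: not 3>3, acc = 20+2 = 22
j=3,p=4: not 3>4, acc = 22+2 = 24
j=3,p=5: not 3>5, acc = 24+2 = 26
j=3,p=6: not 3>6, acc = 26+2 = 28
j=3,p=7: not 3>7, acc = 28+2 = 30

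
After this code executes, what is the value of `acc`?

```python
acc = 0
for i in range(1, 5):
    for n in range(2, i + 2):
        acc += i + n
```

60

i=1,n=2: acc = 0+3 = 3
i=2,n=2: acc = 3+4 = 7
i=2,n=3: acc = 7+5 = 12
i=3,n=2: acc = 12+5 = 17
i=3,n=3: acc = 17+6 = 23
i=3,n=4: acc = 23+7 = 30
i=4,n=2: acc = 30+6 = 36
i=4,n=3: acc = 36+7 = 43
i=4,n=4: acc = 43+8 = 51
i=4,n=5: acc = 51+9 = 60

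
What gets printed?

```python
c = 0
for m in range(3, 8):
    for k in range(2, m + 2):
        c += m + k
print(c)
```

m=3,k=2: c = 0+5 = 5
m=3,k=3: c = 5+6 = 11
m=3,k=4: c = 11+7 = 18
m=4,k=2: c = 18+6 = 24
m=4,k=3: c = 24+7 = 31
m=4,k=4: c = 31+8 = 39
m=4,k=5: c = 39+9 = 48
m=5,k=2: c = 48+7 = 55
m=5,k=3: c = 55+8 = 63
m=5,k=4: c = 63+9 = 72
m=5,k=5: c = 72+10 = 82
m=5,k=6: c = 82+11 = 93
m=6,k=2: c = 93+8 = 101
m=6,k=3: c = 101+9 = 110
m=6,k=4: c = 110+10 = 120
m=6,k=5: c = 120+11 = 131
m=6,k=6: c = 131+12 = 143
m=6,k=7: c = 143+13 = 156
m=7,k=2: c = 156+9 = 165
m=7,k=3: c = 165+10 = 175
m=7,k=4: c = 175+11 = 186
m=7,k=5: c = 186+12 = 198
m=7,k=6: c = 198+13 = 211
m=7,k=7: c = 211+14 = 225
m=7,k=8: c = 225+15 = 240

240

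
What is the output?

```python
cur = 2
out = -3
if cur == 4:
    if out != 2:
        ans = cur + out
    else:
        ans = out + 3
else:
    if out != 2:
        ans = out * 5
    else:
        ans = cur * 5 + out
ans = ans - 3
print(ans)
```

cur=2, out=-3
cur == 4 is False; out != 2 is True
→ ans = out * 5 = -15
ans = (-15)-3 = -18

-18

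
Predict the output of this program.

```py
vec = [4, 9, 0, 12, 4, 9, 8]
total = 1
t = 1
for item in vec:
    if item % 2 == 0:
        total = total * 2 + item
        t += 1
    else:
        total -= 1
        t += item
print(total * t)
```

item=4: even, total = 1*2+4 = 6; t=2
item=9: not even, total = 6-1 = 5; t=11
item=0: even, total = 5*2+0 = 10; t=12
item=12: even, total = 10*2+12 = 32; t=13
item=4: even, total = 32*2+4 = 68; t=14
item=9: not even, total = 68-1 = 67; t=23
item=8: even, total = 67*2+8 = 142; t=24
total*t = 142*24 = 3408

3408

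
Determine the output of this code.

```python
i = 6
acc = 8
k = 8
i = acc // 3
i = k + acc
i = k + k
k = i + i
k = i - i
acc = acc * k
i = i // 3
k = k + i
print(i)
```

5

i = 8//3 = 2
i = 8+8 = 16
i = 8+8 = 16
k = 16+16 = 32
k = 16-16 = 0
acc = 8*0 = 0
i = 16//3 = 5
k = 0+5 = 5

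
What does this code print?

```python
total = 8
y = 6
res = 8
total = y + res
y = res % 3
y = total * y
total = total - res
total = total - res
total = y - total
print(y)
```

total = 6+8 = 14
y = 8%3 = 2
y = 14*2 = 28
total = 14-8 = 6
total = 6-8 = -2
total = 28-(-2) = 30

28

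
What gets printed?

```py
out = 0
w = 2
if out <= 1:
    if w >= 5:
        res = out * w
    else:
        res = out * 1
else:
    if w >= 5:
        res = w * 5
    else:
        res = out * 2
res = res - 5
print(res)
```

-5

out=0, w=2
out <= 1 is True; w >= 5 is False
→ res = out * 1 = 0
res = 0-5 = -5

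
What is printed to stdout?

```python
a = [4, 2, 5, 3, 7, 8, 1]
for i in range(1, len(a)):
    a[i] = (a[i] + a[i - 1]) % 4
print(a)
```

[4, 2, 3, 2, 1, 1, 2]

i=1: a[1] = (2+4)%4 = 2 → [4, 2, 5, 3, 7, 8, 1]
i=2: a[2] = (5+2)%4 = 3 → [4, 2, 3, 3, 7, 8, 1]
i=3: a[3] = (3+3)%4 = 2 → [4, 2, 3, 2, 7, 8, 1]
i=4: a[4] = (7+2)%4 = 1 → [4, 2, 3, 2, 1, 8, 1]
i=5: a[5] = (8+1)%4 = 1 → [4, 2, 3, 2, 1, 1, 1]
i=6: a[6] = (1+1)%4 = 2 → [4, 2, 3, 2, 1, 1, 2]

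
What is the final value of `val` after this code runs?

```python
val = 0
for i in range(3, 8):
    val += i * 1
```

i=3: val = 0+3*1 = 3
i=4: val = 3+4*1 = 7
i=5: val = 7+5*1 = 12
i=6: val = 12+6*1 = 18
i=7: val = 18+7*1 = 25

25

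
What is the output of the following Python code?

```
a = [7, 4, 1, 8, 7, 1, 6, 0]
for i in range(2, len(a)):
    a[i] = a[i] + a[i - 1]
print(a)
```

[7, 4, 5, 13, 20, 21, 27, 27]

i=2: a[2] = 1+4 = 5 → [7, 4, 5, 8, 7, 1, 6, 0]
i=3: a[3] = 8+5 = 13 → [7, 4, 5, 13, 7, 1, 6, 0]
i=4: a[4] = 7+13 = 20 → [7, 4, 5, 13, 20, 1, 6, 0]
i=5: a[5] = 1+20 = 21 → [7, 4, 5, 13, 20, 21, 6, 0]
i=6: a[6] = 6+21 = 27 → [7, 4, 5, 13, 20, 21, 27, 0]
i=7: a[7] = 0+27 = 27 → [7, 4, 5, 13, 20, 21, 27, 27]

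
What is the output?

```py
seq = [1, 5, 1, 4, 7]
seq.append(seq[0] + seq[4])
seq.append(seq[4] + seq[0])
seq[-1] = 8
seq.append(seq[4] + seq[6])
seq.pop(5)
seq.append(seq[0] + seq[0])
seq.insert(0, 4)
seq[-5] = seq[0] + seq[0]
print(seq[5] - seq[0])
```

append seq[0]+seq[4] = 1+7 = 8 → [1, 5, 1, 4, 7, 8]
append seq[4]+seq[0] = 7+1 = 8 → [1, 5, 1, 4, 7, 8, 8]
seq[-1] = 8 → [1, 5, 1, 4, 7, 8, 8]
append seq[4]+seq[6] = 7+8 = 15 → [1, 5, 1, 4, 7, 8, 8, 15]
pop(5) removes 8 → [1, 5, 1, 4, 7, 8, 15]
append seq[0]+seq[0] = 1+1 = 2 → [1, 5, 1, 4, 7, 8, 15, 2]
insert 4 at 0 → [4, 1, 5, 1, 4, 7, 8, 15, 2]
seq[-5] = seq[0]+seq[0] = 4+4 = 8 → [4, 1, 5, 1, 8, 7, 8, 15, 2]
seq[5]-seq[0] = 7-4 = 3

3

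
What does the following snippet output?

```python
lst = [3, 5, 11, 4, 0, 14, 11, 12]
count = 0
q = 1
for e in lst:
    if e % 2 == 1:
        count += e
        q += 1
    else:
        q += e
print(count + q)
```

65

e=3: odd, count = 0+3 = 3; q=2
e=5: odd, count = 3+5 = 8; q=3
e=11: odd, count = 8+11 = 19; q=4
e=4: not odd; q=8
e=0: not odd; q=8
e=14: not odd; q=22
e=11: odd, count = 19+11 = 30; q=23
e=12: not odd; q=35
count+q = 30+35 = 65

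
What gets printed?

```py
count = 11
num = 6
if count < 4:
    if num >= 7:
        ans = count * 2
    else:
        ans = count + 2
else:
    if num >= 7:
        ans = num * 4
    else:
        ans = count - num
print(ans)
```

5

count=11, num=6
count < 4 is False; num >= 7 is False
→ ans = count - num = 5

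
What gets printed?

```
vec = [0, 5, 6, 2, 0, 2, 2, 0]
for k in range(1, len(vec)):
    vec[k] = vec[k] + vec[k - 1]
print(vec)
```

[0, 5, 11, 13, 13, 15, 17, 17]

k=1: vec[1] = 5+0 = 5 → [0, 5, 6, 2, 0, 2, 2, 0]
k=2: vec[2] = 6+5 = 11 → [0, 5, 11, 2, 0, 2, 2, 0]
k=3: vec[3] = 2+11 = 13 → [0, 5, 11, 13, 0, 2, 2, 0]
k=4: vec[4] = 0+13 = 13 → [0, 5, 11, 13, 13, 2, 2, 0]
k=5: vec[5] = 2+13 = 15 → [0, 5, 11, 13, 13, 15, 2, 0]
k=6: vec[6] = 2+15 = 17 → [0, 5, 11, 13, 13, 15, 17, 0]
k=7: vec[7] = 0+17 = 17 → [0, 5, 11, 13, 13, 15, 17, 17]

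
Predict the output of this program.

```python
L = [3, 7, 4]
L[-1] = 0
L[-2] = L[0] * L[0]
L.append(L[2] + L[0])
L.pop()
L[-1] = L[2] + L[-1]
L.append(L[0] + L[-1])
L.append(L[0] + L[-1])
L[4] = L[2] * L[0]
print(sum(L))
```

15

L[-1] = 0 → [3, 7, 0]
L[-2] = L[0]*L[0] = 3*3 = 9 → [3, 9, 0]
append L[2]+L[0] = 0+3 = 3 → [3, 9, 0, 3]
pop() removes 3 → [3, 9, 0]
L[-1] = L[2]+L[-1] = 0+0 = 0 → [3, 9, 0]
append L[0]+L[-1] = 3+0 = 3 → [3, 9, 0, 3]
append L[0]+L[-1] = 3+3 = 6 → [3, 9, 0, 3, 6]
L[4] = L[2]*L[0] = 0*3 = 0 → [3, 9, 0, 3, 0]
sum = 15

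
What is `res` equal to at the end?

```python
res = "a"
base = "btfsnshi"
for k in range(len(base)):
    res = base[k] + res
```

'ihsnsftba'

k=0: prepend 'b' → 'ba'
k=1: prepend 't' → 'tba'
k=2: prepend 'f' → 'ftba'
k=3: prepend 's' → 'sftba'
k=4: prepend 'n' → 'nsftba'
k=5: prepend 's' → 'snsftba'
k=6: prepend 'h' → 'hsnsftba'
k=7: prepend 'i' → 'ihsnsftba'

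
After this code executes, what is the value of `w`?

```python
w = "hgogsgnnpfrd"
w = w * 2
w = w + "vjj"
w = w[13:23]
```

repeat ×2 → 'hgogsgnnpfrdhgogsgnnpfrd'
+ 'vjj' → 'hgogsgnnpfrdhgogsgnnpfrdvjj'
slice [13:23] → 'gogsgnnpfr'

'gogsgnnpfr'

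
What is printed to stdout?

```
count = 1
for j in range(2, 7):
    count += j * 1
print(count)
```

21

j=2: count = 1+2*1 = 3
j=3: count = 3+3*1 = 6
j=4: count = 6+4*1 = 10
j=5: count = 10+5*1 = 15
j=6: count = 15+6*1 = 21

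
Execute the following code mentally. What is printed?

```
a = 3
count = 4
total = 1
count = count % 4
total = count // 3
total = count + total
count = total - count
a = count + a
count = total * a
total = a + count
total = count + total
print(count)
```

0

count = 4%4 = 0
total = 0//3 = 0
total = 0+0 = 0
count = 0-0 = 0
a = 0+3 = 3
count = 0*3 = 0
total = 3+0 = 3
total = 0+3 = 3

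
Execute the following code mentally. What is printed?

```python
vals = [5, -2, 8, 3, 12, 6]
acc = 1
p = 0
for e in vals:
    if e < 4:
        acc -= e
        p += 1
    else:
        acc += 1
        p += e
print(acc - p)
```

e=5: not <4, acc = 1+1 = 2; p=5
e=-2: <4, acc = 2-(-2) = 4; p=6
e=8: not <4, acc = 4+1 = 5; p=14
e=3: <4, acc = 5-3 = 2; p=15
e=12: not <4, acc = 2+1 = 3; p=27
e=6: not <4, acc = 3+1 = 4; p=33
acc-p = 4-33 = -29

-29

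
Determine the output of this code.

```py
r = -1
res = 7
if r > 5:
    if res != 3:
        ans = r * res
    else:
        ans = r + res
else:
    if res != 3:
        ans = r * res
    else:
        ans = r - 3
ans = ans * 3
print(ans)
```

-21

r=-1, res=7
r > 5 is False; res != 3 is True
→ ans = r * res = -7
ans = (-7)*3 = -21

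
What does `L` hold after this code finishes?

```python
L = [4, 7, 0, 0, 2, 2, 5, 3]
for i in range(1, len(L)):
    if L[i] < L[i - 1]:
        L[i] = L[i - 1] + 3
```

i=1: 7>=4, unchanged → [4, 7, 0, 0, 2, 2, 5, 3]
i=2: 0<7, L[2] = 7+3 = 10 → [4, 7, 10, 0, 2, 2, 5, 3]
i=3: 0<10, L[3] = 10+3 = 13 → [4, 7, 10, 13, 2, 2, 5, 3]
i=4: 2<13, L[4] = 13+3 = 16 → [4, 7, 10, 13, 16, 2, 5, 3]
i=5: 2<16, L[5] = 16+3 = 19 → [4, 7, 10, 13, 16, 19, 5, 3]
i=6: 5<19, L[6] = 19+3 = 22 → [4, 7, 10, 13, 16, 19, 22, 3]
i=7: 3<22, L[7] = 22+3 = 25 → [4, 7, 10, 13, 16, 19, 22, 25]

[4, 7, 10, 13, 16, 19, 22, 25]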